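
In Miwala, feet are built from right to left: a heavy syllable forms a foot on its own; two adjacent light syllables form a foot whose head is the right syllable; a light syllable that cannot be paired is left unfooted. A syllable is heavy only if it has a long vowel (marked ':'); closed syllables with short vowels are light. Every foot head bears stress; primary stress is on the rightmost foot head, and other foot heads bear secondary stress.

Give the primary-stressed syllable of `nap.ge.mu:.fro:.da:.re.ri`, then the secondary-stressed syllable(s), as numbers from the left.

Weights: 1 nap L, 2 ge L, 3 mu: H, 4 fro: H, 5 da: H, 6 re L, 7 ri L.
Parse right to left (heavy = foot alone; LL = one foot; stranded L unfooted): (nap.ˈge) (ˈmu:) (ˈfro:) (ˈda:) (re.ˈri).
Foot heads: 2, 3, 4, 5, 7.
Primary stress on the rightmost head = syllable 7.
Secondary stress on 2, 3, 4, 5: nap.ˌge.ˌmu:.ˌfro:.ˌda:.re.ˈri.

primary 7, secondary 2, 3, 4, 5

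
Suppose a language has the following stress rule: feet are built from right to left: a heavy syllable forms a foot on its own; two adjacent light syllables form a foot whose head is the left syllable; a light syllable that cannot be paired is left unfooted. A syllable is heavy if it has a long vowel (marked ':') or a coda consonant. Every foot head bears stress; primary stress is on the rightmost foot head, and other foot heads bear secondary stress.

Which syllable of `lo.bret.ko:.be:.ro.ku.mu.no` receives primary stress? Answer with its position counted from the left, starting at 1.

7

Weights: 1 lo L, 2 bret H, 3 ko: H, 4 be: H, 5 ro L, 6 ku L, 7 mu L, 8 no L.
Parse right to left (heavy = foot alone; LL = one foot; stranded L unfooted): lo (ˈbret) (ˈko:) (ˈbe:) (ˈro.ku) (ˈmu.no).
Foot heads: 2, 3, 4, 5, 7.
Primary stress on the rightmost head = syllable 7.
Primary stress: syllable 7 → lo.bret.ko:.be:.ro.ku.ˈmu.no.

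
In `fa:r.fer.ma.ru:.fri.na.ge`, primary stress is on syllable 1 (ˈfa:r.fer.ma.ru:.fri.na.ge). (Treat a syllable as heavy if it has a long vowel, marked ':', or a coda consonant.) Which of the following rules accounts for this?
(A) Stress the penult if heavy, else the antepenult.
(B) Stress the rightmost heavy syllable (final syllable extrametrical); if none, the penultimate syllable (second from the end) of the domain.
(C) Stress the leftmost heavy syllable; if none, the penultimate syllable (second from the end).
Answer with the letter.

Rule A → syllable 5 (observed: 1).
Rule B → syllable 4 (observed: 1).
Rule C → syllable 1 ✓.

C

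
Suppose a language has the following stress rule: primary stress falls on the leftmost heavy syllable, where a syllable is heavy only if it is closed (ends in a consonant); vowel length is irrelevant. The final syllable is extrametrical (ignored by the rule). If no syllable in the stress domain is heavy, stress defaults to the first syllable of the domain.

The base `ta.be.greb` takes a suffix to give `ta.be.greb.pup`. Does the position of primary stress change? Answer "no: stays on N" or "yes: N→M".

Base `ta.be.greb` (3 syllables):
  The final syllable (3, greb) is extrametrical; the stress domain is syllables 1–2.
  Weights: 1 ta L, 2 be L.
  No heavy syllable in the domain; default to the first syllable of the domain = syllable 1.
  → primary stress on syllable 1.
Suffixed `ta.be.greb.pup` (4 syllables):
  The final syllable (4, pup) is extrametrical; the stress domain is syllables 1–3.
  Weights: 1 ta L, 2 be L, 3 greb H.
  Heavy syllables in the domain: 3. The leftmost is syllable 3 (greb).
  → primary stress on syllable 3.

yes: 1→3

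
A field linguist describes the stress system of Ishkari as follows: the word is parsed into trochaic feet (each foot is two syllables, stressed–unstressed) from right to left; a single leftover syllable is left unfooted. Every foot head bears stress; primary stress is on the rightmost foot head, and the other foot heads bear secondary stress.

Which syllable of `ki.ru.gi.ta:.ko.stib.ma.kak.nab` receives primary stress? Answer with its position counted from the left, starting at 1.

Parse right to left into trochaic (ˈσσ) feet: ki (ˈru.gi) (ˈta:.ko) (ˈstib.ma) (ˈkak.nab). Syllable 1 is left unfooted.
Foot heads (stressed positions): 2, 4, 6, 8.
End Rule Rightmost: primary stress on the rightmost head = syllable 8.
Primary stress: syllable 8 → ki.ru.gi.ta:.ko.stib.ma.ˈkak.nab.

8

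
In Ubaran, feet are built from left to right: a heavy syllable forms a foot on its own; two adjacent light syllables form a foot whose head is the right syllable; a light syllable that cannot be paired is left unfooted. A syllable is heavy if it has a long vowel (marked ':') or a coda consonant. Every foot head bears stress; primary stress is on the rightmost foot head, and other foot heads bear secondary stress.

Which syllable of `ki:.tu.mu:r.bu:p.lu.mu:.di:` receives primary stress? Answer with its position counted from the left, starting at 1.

Weights: 1 ki: H, 2 tu L, 3 mu:r H, 4 bu:p H, 5 lu L, 6 mu: H, 7 di: H.
Parse left to right (heavy = foot alone; LL = one foot; stranded L unfooted): (ˈki:) tu (ˈmu:r) (ˈbu:p) lu (ˈmu:) (ˈdi:).
Foot heads: 1, 3, 4, 6, 7.
Primary stress on the rightmost head = syllable 7.
Primary stress: syllable 7 → ki:.tu.mu:r.bu:p.lu.mu:.ˈdi:.

7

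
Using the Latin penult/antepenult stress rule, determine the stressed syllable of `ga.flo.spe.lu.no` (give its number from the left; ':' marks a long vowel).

Classical Latin: stress the penult if heavy (long vowel or closed), else the antepenult.
Weights: 3 spe L, 4 lu L, 5 no L.
The penult (syllable 4, lu) is light, so stress falls on the antepenult (syllable 3, spe).
Stress on syllable 3: ga.flo.ˈspe.lu.no.

3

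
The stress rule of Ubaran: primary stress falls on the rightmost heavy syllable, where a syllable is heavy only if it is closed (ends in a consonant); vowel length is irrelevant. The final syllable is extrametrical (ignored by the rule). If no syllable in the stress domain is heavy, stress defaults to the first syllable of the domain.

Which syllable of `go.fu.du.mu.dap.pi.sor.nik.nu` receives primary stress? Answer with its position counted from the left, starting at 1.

The final syllable (9, nu) is extrametrical; the stress domain is syllables 1–8.
Weights: 1 go L, 2 fu L, 3 du L, 4 mu L, 5 dap H, 6 pi L, 7 sor H, 8 nik H.
Heavy syllables in the domain: 5, 7, 8. The rightmost is syllable 8 (nik).
Primary stress: syllable 8 → go.fu.du.mu.dap.pi.sor.ˈnik.nu.

8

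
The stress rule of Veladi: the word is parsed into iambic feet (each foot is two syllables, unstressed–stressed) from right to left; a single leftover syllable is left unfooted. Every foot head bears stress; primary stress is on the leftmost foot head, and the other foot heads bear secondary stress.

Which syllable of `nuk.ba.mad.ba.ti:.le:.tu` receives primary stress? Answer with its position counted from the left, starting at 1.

3

Parse right to left into iambic (σˈσ) feet: nuk (ba.ˈmad) (ba.ˈti:) (le:.ˈtu). Syllable 1 is left unfooted.
Foot heads (stressed positions): 3, 5, 7.
End Rule Leftmost: primary stress on the leftmost head = syllable 3.
Primary stress: syllable 3 → nuk.ba.ˈmad.ba.ti:.le:.tu.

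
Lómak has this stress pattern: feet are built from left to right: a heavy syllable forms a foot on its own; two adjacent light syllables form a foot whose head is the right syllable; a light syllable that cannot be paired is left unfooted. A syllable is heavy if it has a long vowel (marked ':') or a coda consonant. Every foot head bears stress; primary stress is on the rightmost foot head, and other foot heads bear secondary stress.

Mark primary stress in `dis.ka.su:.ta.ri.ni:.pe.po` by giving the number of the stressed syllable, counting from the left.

8

Weights: 1 dis H, 2 ka L, 3 su: H, 4 ta L, 5 ri L, 6 ni: H, 7 pe L, 8 po L.
Parse left to right (heavy = foot alone; LL = one foot; stranded L unfooted): (ˈdis) ka (ˈsu:) (ta.ˈri) (ˈni:) (pe.ˈpo).
Foot heads: 1, 3, 5, 6, 8.
Primary stress on the rightmost head = syllable 8.
Primary stress: syllable 8 → dis.ka.su:.ta.ri.ni:.pe.ˈpo.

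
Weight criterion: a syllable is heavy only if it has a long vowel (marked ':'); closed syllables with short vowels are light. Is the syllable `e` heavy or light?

`e`: short vowel, open (no coda). Short vowel → light.

light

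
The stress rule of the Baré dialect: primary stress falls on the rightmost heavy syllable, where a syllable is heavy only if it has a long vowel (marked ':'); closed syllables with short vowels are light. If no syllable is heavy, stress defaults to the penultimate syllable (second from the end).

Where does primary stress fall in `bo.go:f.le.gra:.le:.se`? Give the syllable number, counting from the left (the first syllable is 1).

Weights: 1 bo L, 2 go:f H, 3 le L, 4 gra: H, 5 le: H, 6 se L.
Heavy syllables in the domain: 2, 4, 5. The rightmost is syllable 5 (le:).
Primary stress: syllable 5 → bo.go:f.le.gra:.ˈle:.se.

5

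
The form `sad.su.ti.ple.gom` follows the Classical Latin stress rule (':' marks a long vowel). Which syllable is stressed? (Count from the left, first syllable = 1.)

Classical Latin: stress the penult if heavy (long vowel or closed), else the antepenult.
Weights: 3 ti L, 4 ple L, 5 gom H.
The penult (syllable 4, ple) is light, so stress falls on the antepenult (syllable 3, ti).
Stress on syllable 3: sad.su.ˈti.ple.gom.

3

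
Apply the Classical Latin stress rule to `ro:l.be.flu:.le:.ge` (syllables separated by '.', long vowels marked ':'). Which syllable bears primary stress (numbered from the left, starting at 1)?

Classical Latin: stress the penult if heavy (long vowel or closed), else the antepenult.
Weights: 3 flu: H, 4 le: H, 5 ge L.
The penult (syllable 4, le:) is heavy, so it takes stress.
Stress on syllable 4: ro:l.be.flu:.ˈle:.ge.

4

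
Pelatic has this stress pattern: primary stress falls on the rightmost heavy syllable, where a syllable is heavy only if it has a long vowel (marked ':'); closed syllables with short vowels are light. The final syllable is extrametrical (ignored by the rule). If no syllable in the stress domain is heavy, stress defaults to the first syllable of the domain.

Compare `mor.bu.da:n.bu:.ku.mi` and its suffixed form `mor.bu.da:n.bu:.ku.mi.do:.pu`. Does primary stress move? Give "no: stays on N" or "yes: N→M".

Base `mor.bu.da:n.bu:.ku.mi` (6 syllables):
  The final syllable (6, mi) is extrametrical; the stress domain is syllables 1–5.
  Weights: 1 mor L, 2 bu L, 3 da:n H, 4 bu: H, 5 ku L.
  Heavy syllables in the domain: 3, 4. The rightmost is syllable 4 (bu:).
  → primary stress on syllable 4.
Suffixed `mor.bu.da:n.bu:.ku.mi.do:.pu` (8 syllables):
  The final syllable (8, pu) is extrametrical; the stress domain is syllables 1–7.
  Weights: 1 mor L, 2 bu L, 3 da:n H, 4 bu: H, 5 ku L, 6 mi L, 7 do: H.
  Heavy syllables in the domain: 3, 4, 7. The rightmost is syllable 7 (do:).
  → primary stress on syllable 7.

yes: 4→7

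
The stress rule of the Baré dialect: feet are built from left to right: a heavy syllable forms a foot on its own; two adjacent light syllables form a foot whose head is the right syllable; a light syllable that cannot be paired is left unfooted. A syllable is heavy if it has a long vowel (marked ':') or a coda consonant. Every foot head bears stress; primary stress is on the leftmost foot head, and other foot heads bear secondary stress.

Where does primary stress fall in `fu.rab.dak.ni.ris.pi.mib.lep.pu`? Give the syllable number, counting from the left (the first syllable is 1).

2

Weights: 1 fu L, 2 rab H, 3 dak H, 4 ni L, 5 ris H, 6 pi L, 7 mib H, 8 lep H, 9 pu L.
Parse left to right (heavy = foot alone; LL = one foot; stranded L unfooted): fu (ˈrab) (ˈdak) ni (ˈris) pi (ˈmib) (ˈlep) pu.
Foot heads: 2, 3, 5, 7, 8.
Primary stress on the leftmost head = syllable 2.
Primary stress: syllable 2 → fu.ˈrab.dak.ni.ris.pi.mib.lep.pu.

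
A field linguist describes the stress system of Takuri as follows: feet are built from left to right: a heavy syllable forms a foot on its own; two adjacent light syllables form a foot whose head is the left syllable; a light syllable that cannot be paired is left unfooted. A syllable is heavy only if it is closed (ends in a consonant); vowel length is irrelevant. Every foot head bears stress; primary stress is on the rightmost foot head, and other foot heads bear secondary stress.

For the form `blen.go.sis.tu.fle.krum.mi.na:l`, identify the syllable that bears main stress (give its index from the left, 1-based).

Weights: 1 blen H, 2 go L, 3 sis H, 4 tu L, 5 fle L, 6 krum H, 7 mi L, 8 na:l H.
Parse left to right (heavy = foot alone; LL = one foot; stranded L unfooted): (ˈblen) go (ˈsis) (ˈtu.fle) (ˈkrum) mi (ˈna:l).
Foot heads: 1, 3, 4, 6, 8.
Primary stress on the rightmost head = syllable 8.
Primary stress: syllable 8 → blen.go.sis.tu.fle.krum.mi.ˈna:l.

8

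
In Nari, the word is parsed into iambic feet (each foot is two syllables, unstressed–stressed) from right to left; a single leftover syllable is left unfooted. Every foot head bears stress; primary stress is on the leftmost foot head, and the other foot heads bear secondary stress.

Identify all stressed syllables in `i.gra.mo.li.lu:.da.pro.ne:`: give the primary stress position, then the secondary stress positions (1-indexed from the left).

primary 2, secondary 4, 6, 8

Parse right to left into iambic (σˈσ) feet: (i.ˈgra) (mo.ˈli) (lu:.ˈda) (pro.ˈne:).
Foot heads (stressed positions): 2, 4, 6, 8.
End Rule Leftmost: primary stress on the leftmost head = syllable 2.
Secondary stress on 4, 6, 8: i.ˈgra.mo.ˌli.lu:.ˌda.pro.ˌne:.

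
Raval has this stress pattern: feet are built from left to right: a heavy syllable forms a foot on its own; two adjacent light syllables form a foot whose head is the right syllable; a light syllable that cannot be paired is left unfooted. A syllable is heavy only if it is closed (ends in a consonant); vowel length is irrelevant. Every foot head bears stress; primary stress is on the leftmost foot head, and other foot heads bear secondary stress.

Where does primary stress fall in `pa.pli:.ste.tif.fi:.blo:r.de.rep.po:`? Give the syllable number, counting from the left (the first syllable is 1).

2

Weights: 1 pa L, 2 pli: L, 3 ste L, 4 tif H, 5 fi: L, 6 blo:r H, 7 de L, 8 rep H, 9 po: L.
Parse left to right (heavy = foot alone; LL = one foot; stranded L unfooted): (pa.ˈpli:) ste (ˈtif) fi: (ˈblo:r) de (ˈrep) po:.
Foot heads: 2, 4, 6, 8.
Primary stress on the leftmost head = syllable 2.
Primary stress: syllable 2 → pa.ˈpli:.ste.tif.fi:.blo:r.de.rep.po:.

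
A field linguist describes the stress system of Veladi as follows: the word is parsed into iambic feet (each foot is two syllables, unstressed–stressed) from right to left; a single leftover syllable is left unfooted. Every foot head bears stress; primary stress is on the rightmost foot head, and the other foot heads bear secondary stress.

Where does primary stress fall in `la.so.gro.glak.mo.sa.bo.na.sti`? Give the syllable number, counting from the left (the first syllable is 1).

9

Parse right to left into iambic (σˈσ) feet: la (so.ˈgro) (glak.ˈmo) (sa.ˈbo) (na.ˈsti). Syllable 1 is left unfooted.
Foot heads (stressed positions): 3, 5, 7, 9.
End Rule Rightmost: primary stress on the rightmost head = syllable 9.
Primary stress: syllable 9 → la.so.gro.glak.mo.sa.bo.na.ˈsti.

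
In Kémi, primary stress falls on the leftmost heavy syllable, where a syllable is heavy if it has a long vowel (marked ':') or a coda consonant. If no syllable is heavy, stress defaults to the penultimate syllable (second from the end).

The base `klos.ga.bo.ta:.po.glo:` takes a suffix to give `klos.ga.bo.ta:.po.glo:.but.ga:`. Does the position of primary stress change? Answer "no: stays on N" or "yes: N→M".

Base `klos.ga.bo.ta:.po.glo:` (6 syllables):
  Weights: 1 klos H, 2 ga L, 3 bo L, 4 ta: H, 5 po L, 6 glo: H.
  Heavy syllables in the domain: 1, 4, 6. The leftmost is syllable 1 (klos).
  → primary stress on syllable 1.
Suffixed `klos.ga.bo.ta:.po.glo:.but.ga:` (8 syllables):
  Weights: 1 klos H, 2 ga L, 3 bo L, 4 ta: H, 5 po L, 6 glo: H, 7 but H, 8 ga: H.
  Heavy syllables in the domain: 1, 4, 6, 7, 8. The leftmost is syllable 1 (klos).
  → primary stress on syllable 1.

no: stays on 1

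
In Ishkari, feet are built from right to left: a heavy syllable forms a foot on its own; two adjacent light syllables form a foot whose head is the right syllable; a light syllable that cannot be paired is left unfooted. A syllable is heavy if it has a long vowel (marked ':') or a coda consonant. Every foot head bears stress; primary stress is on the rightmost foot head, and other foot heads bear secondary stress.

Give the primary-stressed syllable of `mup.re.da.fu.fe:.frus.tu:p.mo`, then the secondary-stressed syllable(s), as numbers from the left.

primary 7, secondary 1, 4, 5, 6

Weights: 1 mup H, 2 re L, 3 da L, 4 fu L, 5 fe: H, 6 frus H, 7 tu:p H, 8 mo L.
Parse right to left (heavy = foot alone; LL = one foot; stranded L unfooted): (ˈmup) re (da.ˈfu) (ˈfe:) (ˈfrus) (ˈtu:p) mo.
Foot heads: 1, 4, 5, 6, 7.
Primary stress on the rightmost head = syllable 7.
Secondary stress on 1, 4, 5, 6: ˌmup.re.da.ˌfu.ˌfe:.ˌfrus.ˈtu:p.mo.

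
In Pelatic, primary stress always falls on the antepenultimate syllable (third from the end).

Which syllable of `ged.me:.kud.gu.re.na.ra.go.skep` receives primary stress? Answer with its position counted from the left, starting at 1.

7

The word has 9 syllables; the antepenultimate syllable (third from the end) is syllable 7 (ra).
Primary stress: syllable 7 → ged.me:.kud.gu.re.na.ˈra.go.skep.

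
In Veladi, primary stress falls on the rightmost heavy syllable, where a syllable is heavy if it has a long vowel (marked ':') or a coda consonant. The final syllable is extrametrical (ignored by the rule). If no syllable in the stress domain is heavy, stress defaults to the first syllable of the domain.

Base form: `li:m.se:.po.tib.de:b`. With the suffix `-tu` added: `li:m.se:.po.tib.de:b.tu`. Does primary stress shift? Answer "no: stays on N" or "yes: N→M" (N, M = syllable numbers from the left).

yes: 4→5

Base `li:m.se:.po.tib.de:b` (5 syllables):
  The final syllable (5, de:b) is extrametrical; the stress domain is syllables 1–4.
  Weights: 1 li:m H, 2 se: H, 3 po L, 4 tib H.
  Heavy syllables in the domain: 1, 2, 4. The rightmost is syllable 4 (tib).
  → primary stress on syllable 4.
Suffixed `li:m.se:.po.tib.de:b.tu` (6 syllables):
  The final syllable (6, tu) is extrametrical; the stress domain is syllables 1–5.
  Weights: 1 li:m H, 2 se: H, 3 po L, 4 tib H, 5 de:b H.
  Heavy syllables in the domain: 1, 2, 4, 5. The rightmost is syllable 5 (de:b).
  → primary stress on syllable 5.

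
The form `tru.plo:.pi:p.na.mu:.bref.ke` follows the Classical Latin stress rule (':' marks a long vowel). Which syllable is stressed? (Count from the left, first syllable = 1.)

Classical Latin: stress the penult if heavy (long vowel or closed), else the antepenult.
Weights: 5 mu: H, 6 bref H, 7 ke L.
The penult (syllable 6, bref) is heavy, so it takes stress.
Stress on syllable 6: tru.plo:.pi:p.na.mu:.ˈbref.ke.

6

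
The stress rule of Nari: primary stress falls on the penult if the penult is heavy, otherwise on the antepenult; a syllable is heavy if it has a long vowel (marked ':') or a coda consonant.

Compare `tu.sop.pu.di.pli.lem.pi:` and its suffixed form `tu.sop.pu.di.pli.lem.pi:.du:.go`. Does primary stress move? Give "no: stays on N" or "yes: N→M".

Base `tu.sop.pu.di.pli.lem.pi:` (7 syllables):
  Weights: 5 pli L, 6 lem H, 7 pi: H.
  The penult (syllable 6, lem) is heavy, so it takes stress.
  → primary stress on syllable 6.
Suffixed `tu.sop.pu.di.pli.lem.pi:.du:.go` (9 syllables):
  Weights: 7 pi: H, 8 du: H, 9 go L.
  The penult (syllable 8, du:) is heavy, so it takes stress.
  → primary stress on syllable 8.

yes: 6→8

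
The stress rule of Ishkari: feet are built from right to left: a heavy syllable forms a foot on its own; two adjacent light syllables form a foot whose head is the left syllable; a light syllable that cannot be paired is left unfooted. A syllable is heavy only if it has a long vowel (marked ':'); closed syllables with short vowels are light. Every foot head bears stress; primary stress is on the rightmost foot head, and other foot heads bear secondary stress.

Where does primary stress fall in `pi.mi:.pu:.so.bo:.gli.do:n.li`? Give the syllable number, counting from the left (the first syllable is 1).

Weights: 1 pi L, 2 mi: H, 3 pu: H, 4 so L, 5 bo: H, 6 gli L, 7 do:n H, 8 li L.
Parse right to left (heavy = foot alone; LL = one foot; stranded L unfooted): pi (ˈmi:) (ˈpu:) so (ˈbo:) gli (ˈdo:n) li.
Foot heads: 2, 3, 5, 7.
Primary stress on the rightmost head = syllable 7.
Primary stress: syllable 7 → pi.mi:.pu:.so.bo:.gli.ˈdo:n.li.

7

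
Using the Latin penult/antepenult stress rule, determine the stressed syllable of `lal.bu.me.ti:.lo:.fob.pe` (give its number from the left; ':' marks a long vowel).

6

Classical Latin: stress the penult if heavy (long vowel or closed), else the antepenult.
Weights: 5 lo: H, 6 fob H, 7 pe L.
The penult (syllable 6, fob) is heavy, so it takes stress.
Stress on syllable 6: lal.bu.me.ti:.lo:.ˈfob.pe.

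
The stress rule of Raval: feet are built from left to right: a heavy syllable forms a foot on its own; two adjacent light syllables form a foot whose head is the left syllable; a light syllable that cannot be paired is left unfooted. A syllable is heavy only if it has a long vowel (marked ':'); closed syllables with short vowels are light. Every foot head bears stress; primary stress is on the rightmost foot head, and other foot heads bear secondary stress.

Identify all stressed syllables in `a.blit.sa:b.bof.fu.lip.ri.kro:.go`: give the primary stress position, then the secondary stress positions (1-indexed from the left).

primary 8, secondary 1, 3, 4, 6

Weights: 1 a L, 2 blit L, 3 sa:b H, 4 bof L, 5 fu L, 6 lip L, 7 ri L, 8 kro: H, 9 go L.
Parse left to right (heavy = foot alone; LL = one foot; stranded L unfooted): (ˈa.blit) (ˈsa:b) (ˈbof.fu) (ˈlip.ri) (ˈkro:) go.
Foot heads: 1, 3, 4, 6, 8.
Primary stress on the rightmost head = syllable 8.
Secondary stress on 1, 3, 4, 6: ˌa.blit.ˌsa:b.ˌbof.fu.ˌlip.ri.ˈkro:.go.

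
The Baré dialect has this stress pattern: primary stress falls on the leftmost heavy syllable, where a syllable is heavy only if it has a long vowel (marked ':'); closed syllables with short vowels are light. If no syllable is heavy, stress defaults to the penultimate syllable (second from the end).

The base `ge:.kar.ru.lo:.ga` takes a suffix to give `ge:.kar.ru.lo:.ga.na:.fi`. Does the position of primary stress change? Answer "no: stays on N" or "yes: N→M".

no: stays on 1

Base `ge:.kar.ru.lo:.ga` (5 syllables):
  Weights: 1 ge: H, 2 kar L, 3 ru L, 4 lo: H, 5 ga L.
  Heavy syllables in the domain: 1, 4. The leftmost is syllable 1 (ge:).
  → primary stress on syllable 1.
Suffixed `ge:.kar.ru.lo:.ga.na:.fi` (7 syllables):
  Weights: 1 ge: H, 2 kar L, 3 ru L, 4 lo: H, 5 ga L, 6 na: H, 7 fi L.
  Heavy syllables in the domain: 1, 4, 6. The leftmost is syllable 1 (ge:).
  → primary stress on syllable 1.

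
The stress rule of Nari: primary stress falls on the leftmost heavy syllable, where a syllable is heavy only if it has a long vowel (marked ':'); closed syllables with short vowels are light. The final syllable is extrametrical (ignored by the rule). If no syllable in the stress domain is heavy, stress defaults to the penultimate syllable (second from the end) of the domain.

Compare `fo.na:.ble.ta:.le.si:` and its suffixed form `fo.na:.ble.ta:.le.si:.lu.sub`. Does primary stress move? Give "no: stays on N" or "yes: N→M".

Base `fo.na:.ble.ta:.le.si:` (6 syllables):
  The final syllable (6, si:) is extrametrical; the stress domain is syllables 1–5.
  Weights: 1 fo L, 2 na: H, 3 ble L, 4 ta: H, 5 le L.
  Heavy syllables in the domain: 2, 4. The leftmost is syllable 2 (na:).
  → primary stress on syllable 2.
Suffixed `fo.na:.ble.ta:.le.si:.lu.sub` (8 syllables):
  The final syllable (8, sub) is extrametrical; the stress domain is syllables 1–7.
  Weights: 1 fo L, 2 na: H, 3 ble L, 4 ta: H, 5 le L, 6 si: H, 7 lu L.
  Heavy syllables in the domain: 2, 4, 6. The leftmost is syllable 2 (na:).
  → primary stress on syllable 2.

no: stays on 2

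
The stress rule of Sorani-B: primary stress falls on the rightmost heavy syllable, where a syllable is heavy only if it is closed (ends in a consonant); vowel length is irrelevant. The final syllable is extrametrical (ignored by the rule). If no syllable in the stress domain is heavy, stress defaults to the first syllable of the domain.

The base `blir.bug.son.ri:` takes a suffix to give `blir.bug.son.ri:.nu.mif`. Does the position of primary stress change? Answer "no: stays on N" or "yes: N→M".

no: stays on 3

Base `blir.bug.son.ri:` (4 syllables):
  The final syllable (4, ri:) is extrametrical; the stress domain is syllables 1–3.
  Weights: 1 blir H, 2 bug H, 3 son H.
  Heavy syllables in the domain: 1, 2, 3. The rightmost is syllable 3 (son).
  → primary stress on syllable 3.
Suffixed `blir.bug.son.ri:.nu.mif` (6 syllables):
  The final syllable (6, mif) is extrametrical; the stress domain is syllables 1–5.
  Weights: 1 blir H, 2 bug H, 3 son H, 4 ri: L, 5 nu L.
  Heavy syllables in the domain: 1, 2, 3. The rightmost is syllable 3 (son).
  → primary stress on syllable 3.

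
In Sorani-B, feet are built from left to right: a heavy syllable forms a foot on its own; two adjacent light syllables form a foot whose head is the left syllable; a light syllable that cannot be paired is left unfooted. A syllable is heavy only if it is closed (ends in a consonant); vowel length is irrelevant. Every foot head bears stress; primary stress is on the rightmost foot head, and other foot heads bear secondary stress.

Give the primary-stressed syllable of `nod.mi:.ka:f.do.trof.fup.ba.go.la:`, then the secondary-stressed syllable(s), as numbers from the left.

Weights: 1 nod H, 2 mi: L, 3 ka:f H, 4 do L, 5 trof H, 6 fup H, 7 ba L, 8 go L, 9 la: L.
Parse left to right (heavy = foot alone; LL = one foot; stranded L unfooted): (ˈnod) mi: (ˈka:f) do (ˈtrof) (ˈfup) (ˈba.go) la:.
Foot heads: 1, 3, 5, 6, 7.
Primary stress on the rightmost head = syllable 7.
Secondary stress on 1, 3, 5, 6: ˌnod.mi:.ˌka:f.do.ˌtrof.ˌfup.ˈba.go.la:.

primary 7, secondary 1, 3, 5, 6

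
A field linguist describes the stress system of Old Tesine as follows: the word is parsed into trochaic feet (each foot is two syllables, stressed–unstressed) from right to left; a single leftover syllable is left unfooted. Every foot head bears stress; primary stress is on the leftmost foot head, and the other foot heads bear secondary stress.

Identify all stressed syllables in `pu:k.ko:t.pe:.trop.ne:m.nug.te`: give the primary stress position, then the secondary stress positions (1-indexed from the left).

primary 2, secondary 4, 6

Parse right to left into trochaic (ˈσσ) feet: pu:k (ˈko:t.pe:) (ˈtrop.ne:m) (ˈnug.te). Syllable 1 is left unfooted.
Foot heads (stressed positions): 2, 4, 6.
End Rule Leftmost: primary stress on the leftmost head = syllable 2.
Secondary stress on 4, 6: pu:k.ˈko:t.pe:.ˌtrop.ne:m.ˌnug.te.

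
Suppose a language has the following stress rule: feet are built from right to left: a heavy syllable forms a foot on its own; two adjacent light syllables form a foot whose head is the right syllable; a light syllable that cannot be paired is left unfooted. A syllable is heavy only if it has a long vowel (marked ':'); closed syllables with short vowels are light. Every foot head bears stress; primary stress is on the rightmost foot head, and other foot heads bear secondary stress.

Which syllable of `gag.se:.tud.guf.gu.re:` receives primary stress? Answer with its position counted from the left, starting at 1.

Weights: 1 gag L, 2 se: H, 3 tud L, 4 guf L, 5 gu L, 6 re: H.
Parse right to left (heavy = foot alone; LL = one foot; stranded L unfooted): gag (ˈse:) tud (guf.ˈgu) (ˈre:).
Foot heads: 2, 5, 6.
Primary stress on the rightmost head = syllable 6.
Primary stress: syllable 6 → gag.se:.tud.guf.gu.ˈre:.

6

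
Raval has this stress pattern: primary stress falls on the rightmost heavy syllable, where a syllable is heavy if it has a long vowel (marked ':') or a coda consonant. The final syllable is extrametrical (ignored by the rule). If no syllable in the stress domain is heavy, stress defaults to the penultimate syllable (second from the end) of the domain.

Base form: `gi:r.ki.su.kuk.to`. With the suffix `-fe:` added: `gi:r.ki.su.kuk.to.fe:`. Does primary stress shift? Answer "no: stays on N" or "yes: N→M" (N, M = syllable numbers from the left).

Base `gi:r.ki.su.kuk.to` (5 syllables):
  The final syllable (5, to) is extrametrical; the stress domain is syllables 1–4.
  Weights: 1 gi:r H, 2 ki L, 3 su L, 4 kuk H.
  Heavy syllables in the domain: 1, 4. The rightmost is syllable 4 (kuk).
  → primary stress on syllable 4.
Suffixed `gi:r.ki.su.kuk.to.fe:` (6 syllables):
  The final syllable (6, fe:) is extrametrical; the stress domain is syllables 1–5.
  Weights: 1 gi:r H, 2 ki L, 3 su L, 4 kuk H, 5 to L.
  Heavy syllables in the domain: 1, 4. The rightmost is syllable 4 (kuk).
  → primary stress on syllable 4.

no: stays on 4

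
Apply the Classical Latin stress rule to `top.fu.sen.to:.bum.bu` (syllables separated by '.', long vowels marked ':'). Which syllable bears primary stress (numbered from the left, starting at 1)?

Classical Latin: stress the penult if heavy (long vowel or closed), else the antepenult.
Weights: 4 to: H, 5 bum H, 6 bu L.
The penult (syllable 5, bum) is heavy, so it takes stress.
Stress on syllable 5: top.fu.sen.to:.ˈbum.bu.

5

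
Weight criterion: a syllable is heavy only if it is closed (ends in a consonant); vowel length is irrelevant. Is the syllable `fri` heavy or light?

light

`fri`: short vowel, open (no coda). Open (no coda) → light.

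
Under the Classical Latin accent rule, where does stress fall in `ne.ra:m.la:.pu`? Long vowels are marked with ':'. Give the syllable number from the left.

3

Classical Latin: stress the penult if heavy (long vowel or closed), else the antepenult.
Weights: 2 ra:m H, 3 la: H, 4 pu L.
The penult (syllable 3, la:) is heavy, so it takes stress.
Stress on syllable 3: ne.ra:m.ˈla:.pu.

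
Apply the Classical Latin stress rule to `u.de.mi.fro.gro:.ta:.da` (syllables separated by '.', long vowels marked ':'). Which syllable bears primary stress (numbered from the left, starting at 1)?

Classical Latin: stress the penult if heavy (long vowel or closed), else the antepenult.
Weights: 5 gro: H, 6 ta: H, 7 da L.
The penult (syllable 6, ta:) is heavy, so it takes stress.
Stress on syllable 6: u.de.mi.fro.gro:.ˈta:.da.

6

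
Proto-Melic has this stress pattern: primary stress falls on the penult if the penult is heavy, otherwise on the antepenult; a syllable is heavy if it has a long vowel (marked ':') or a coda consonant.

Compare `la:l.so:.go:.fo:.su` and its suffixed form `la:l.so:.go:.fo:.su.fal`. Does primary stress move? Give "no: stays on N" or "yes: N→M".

Base `la:l.so:.go:.fo:.su` (5 syllables):
  Weights: 3 go: H, 4 fo: H, 5 su L.
  The penult (syllable 4, fo:) is heavy, so it takes stress.
  → primary stress on syllable 4.
Suffixed `la:l.so:.go:.fo:.su.fal` (6 syllables):
  Weights: 4 fo: H, 5 su L, 6 fal H.
  The penult (syllable 5, su) is light, so stress falls on the antepenult (syllable 4, fo:).
  → primary stress on syllable 4.

no: stays on 4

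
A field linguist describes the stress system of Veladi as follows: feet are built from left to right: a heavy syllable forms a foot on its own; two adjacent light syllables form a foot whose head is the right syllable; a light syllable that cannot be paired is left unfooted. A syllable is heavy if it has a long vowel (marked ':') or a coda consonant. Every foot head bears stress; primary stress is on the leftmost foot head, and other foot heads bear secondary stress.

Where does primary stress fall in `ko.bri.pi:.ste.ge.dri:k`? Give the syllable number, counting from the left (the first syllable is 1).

Weights: 1 ko L, 2 bri L, 3 pi: H, 4 ste L, 5 ge L, 6 dri:k H.
Parse left to right (heavy = foot alone; LL = one foot; stranded L unfooted): (ko.ˈbri) (ˈpi:) (ste.ˈge) (ˈdri:k).
Foot heads: 2, 3, 5, 6.
Primary stress on the leftmost head = syllable 2.
Primary stress: syllable 2 → ko.ˈbri.pi:.ste.ge.dri:k.

2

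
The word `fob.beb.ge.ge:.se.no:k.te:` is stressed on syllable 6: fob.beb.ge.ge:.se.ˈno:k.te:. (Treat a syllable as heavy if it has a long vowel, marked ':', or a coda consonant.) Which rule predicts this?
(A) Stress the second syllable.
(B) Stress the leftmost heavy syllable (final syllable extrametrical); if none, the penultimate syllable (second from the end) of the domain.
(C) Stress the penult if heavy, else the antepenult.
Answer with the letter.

Rule A → syllable 2 (observed: 6).
Rule B → syllable 1 (observed: 6).
Rule C → syllable 6 ✓.

C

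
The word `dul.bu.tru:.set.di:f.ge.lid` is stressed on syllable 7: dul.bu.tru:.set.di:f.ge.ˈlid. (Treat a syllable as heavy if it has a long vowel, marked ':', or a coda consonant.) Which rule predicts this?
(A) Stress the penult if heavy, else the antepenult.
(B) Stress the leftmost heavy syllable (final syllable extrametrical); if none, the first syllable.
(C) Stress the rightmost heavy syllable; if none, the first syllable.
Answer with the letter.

C

Rule A → syllable 5 (observed: 7).
Rule B → syllable 1 (observed: 7).
Rule C → syllable 7 ✓.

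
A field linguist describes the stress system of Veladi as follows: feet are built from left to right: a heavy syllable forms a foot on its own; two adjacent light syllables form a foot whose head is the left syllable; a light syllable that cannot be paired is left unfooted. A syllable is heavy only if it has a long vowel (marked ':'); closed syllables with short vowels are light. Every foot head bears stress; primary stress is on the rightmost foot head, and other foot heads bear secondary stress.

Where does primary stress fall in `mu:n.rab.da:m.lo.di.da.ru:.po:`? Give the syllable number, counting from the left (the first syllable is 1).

Weights: 1 mu:n H, 2 rab L, 3 da:m H, 4 lo L, 5 di L, 6 da L, 7 ru: H, 8 po: H.
Parse left to right (heavy = foot alone; LL = one foot; stranded L unfooted): (ˈmu:n) rab (ˈda:m) (ˈlo.di) da (ˈru:) (ˈpo:).
Foot heads: 1, 3, 4, 7, 8.
Primary stress on the rightmost head = syllable 8.
Primary stress: syllable 8 → mu:n.rab.da:m.lo.di.da.ru:.ˈpo:.

8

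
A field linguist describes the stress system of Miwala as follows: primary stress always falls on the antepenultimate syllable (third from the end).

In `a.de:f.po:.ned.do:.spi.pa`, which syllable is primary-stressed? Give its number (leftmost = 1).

5

The word has 7 syllables; the antepenultimate syllable (third from the end) is syllable 5 (do:).
Primary stress: syllable 5 → a.de:f.po:.ned.ˈdo:.spi.pa.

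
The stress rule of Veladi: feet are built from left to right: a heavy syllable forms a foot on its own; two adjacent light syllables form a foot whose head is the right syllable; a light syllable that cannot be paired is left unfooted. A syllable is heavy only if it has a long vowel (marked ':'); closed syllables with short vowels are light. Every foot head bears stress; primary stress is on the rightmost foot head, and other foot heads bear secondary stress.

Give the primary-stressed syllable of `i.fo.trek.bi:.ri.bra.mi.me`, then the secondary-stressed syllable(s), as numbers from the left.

primary 8, secondary 2, 4, 6

Weights: 1 i L, 2 fo L, 3 trek L, 4 bi: H, 5 ri L, 6 bra L, 7 mi L, 8 me L.
Parse left to right (heavy = foot alone; LL = one foot; stranded L unfooted): (i.ˈfo) trek (ˈbi:) (ri.ˈbra) (mi.ˈme).
Foot heads: 2, 4, 6, 8.
Primary stress on the rightmost head = syllable 8.
Secondary stress on 2, 4, 6: i.ˌfo.trek.ˌbi:.ri.ˌbra.mi.ˈme.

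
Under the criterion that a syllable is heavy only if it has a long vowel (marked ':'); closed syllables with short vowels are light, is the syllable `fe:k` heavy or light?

heavy

`fe:k`: long vowel, closed (coda /k/). Long vowel → heavy.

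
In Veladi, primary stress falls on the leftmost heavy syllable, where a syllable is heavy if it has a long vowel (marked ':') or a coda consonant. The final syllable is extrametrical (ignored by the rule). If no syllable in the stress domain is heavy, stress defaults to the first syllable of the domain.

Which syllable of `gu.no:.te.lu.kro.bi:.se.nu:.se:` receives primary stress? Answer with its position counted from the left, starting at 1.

The final syllable (9, se:) is extrametrical; the stress domain is syllables 1–8.
Weights: 1 gu L, 2 no: H, 3 te L, 4 lu L, 5 kro L, 6 bi: H, 7 se L, 8 nu: H.
Heavy syllables in the domain: 2, 6, 8. The leftmost is syllable 2 (no:).
Primary stress: syllable 2 → gu.ˈno:.te.lu.kro.bi:.se.nu:.se:.

2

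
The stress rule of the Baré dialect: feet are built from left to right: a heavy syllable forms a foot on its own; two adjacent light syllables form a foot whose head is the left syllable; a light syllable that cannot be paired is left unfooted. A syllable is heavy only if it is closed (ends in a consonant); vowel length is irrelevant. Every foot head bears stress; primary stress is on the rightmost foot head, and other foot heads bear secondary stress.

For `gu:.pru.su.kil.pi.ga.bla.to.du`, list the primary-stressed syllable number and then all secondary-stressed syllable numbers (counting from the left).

Weights: 1 gu: L, 2 pru L, 3 su L, 4 kil H, 5 pi L, 6 ga L, 7 bla L, 8 to L, 9 du L.
Parse left to right (heavy = foot alone; LL = one foot; stranded L unfooted): (ˈgu:.pru) su (ˈkil) (ˈpi.ga) (ˈbla.to) du.
Foot heads: 1, 4, 5, 7.
Primary stress on the rightmost head = syllable 7.
Secondary stress on 1, 4, 5: ˌgu:.pru.su.ˌkil.ˌpi.ga.ˈbla.to.du.

primary 7, secondary 1, 4, 5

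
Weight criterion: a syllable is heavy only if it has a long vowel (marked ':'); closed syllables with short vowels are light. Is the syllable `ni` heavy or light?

`ni`: short vowel, open (no coda). Short vowel → light.

light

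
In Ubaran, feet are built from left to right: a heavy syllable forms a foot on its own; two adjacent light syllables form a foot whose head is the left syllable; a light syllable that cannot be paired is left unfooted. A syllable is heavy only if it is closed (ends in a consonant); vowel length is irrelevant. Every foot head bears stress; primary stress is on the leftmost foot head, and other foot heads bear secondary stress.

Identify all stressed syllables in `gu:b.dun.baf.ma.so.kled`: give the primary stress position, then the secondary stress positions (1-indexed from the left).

primary 1, secondary 2, 3, 4, 6

Weights: 1 gu:b H, 2 dun H, 3 baf H, 4 ma L, 5 so L, 6 kled H.
Parse left to right (heavy = foot alone; LL = one foot; stranded L unfooted): (ˈgu:b) (ˈdun) (ˈbaf) (ˈma.so) (ˈkled).
Foot heads: 1, 2, 3, 4, 6.
Primary stress on the leftmost head = syllable 1.
Secondary stress on 2, 3, 4, 6: ˈgu:b.ˌdun.ˌbaf.ˌma.so.ˌkled.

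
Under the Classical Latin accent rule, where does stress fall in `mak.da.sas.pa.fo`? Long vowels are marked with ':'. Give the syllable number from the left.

Classical Latin: stress the penult if heavy (long vowel or closed), else the antepenult.
Weights: 3 sas H, 4 pa L, 5 fo L.
The penult (syllable 4, pa) is light, so stress falls on the antepenult (syllable 3, sas).
Stress on syllable 3: mak.da.ˈsas.pa.fo.

3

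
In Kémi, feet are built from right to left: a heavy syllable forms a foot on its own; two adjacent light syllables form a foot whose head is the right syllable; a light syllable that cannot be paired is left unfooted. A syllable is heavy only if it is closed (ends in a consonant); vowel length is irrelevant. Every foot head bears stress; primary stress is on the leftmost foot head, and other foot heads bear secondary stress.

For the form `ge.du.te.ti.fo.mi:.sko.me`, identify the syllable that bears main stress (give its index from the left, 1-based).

Weights: 1 ge L, 2 du L, 3 te L, 4 ti L, 5 fo L, 6 mi: L, 7 sko L, 8 me L.
Parse right to left (heavy = foot alone; LL = one foot; stranded L unfooted): (ge.ˈdu) (te.ˈti) (fo.ˈmi:) (sko.ˈme).
Foot heads: 2, 4, 6, 8.
Primary stress on the leftmost head = syllable 2.
Primary stress: syllable 2 → ge.ˈdu.te.ti.fo.mi:.sko.me.

2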